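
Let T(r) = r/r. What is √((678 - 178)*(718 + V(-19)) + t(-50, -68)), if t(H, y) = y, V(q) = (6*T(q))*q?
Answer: 6*√8387 ≈ 549.48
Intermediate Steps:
T(r) = 1
V(q) = 6*q (V(q) = (6*1)*q = 6*q)
√((678 - 178)*(718 + V(-19)) + t(-50, -68)) = √((678 - 178)*(718 + 6*(-19)) - 68) = √(500*(718 - 114) - 68) = √(500*604 - 68) = √(302000 - 68) = √301932 = 6*√8387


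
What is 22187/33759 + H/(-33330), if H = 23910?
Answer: -18646/309969 ≈ -0.060154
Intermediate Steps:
22187/33759 + H/(-33330) = 22187/33759 + 23910/(-33330) = 22187*(1/33759) + 23910*(-1/33330) = 2017/3069 - 797/1111 = -18646/309969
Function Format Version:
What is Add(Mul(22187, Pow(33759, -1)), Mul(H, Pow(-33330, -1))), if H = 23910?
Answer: Rational(-18646, 309969) ≈ -0.060154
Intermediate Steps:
Add(Mul(22187, Pow(33759, -1)), Mul(H, Pow(-33330, -1))) = Add(Mul(22187, Pow(33759, -1)), Mul(23910, Pow(-33330, -1))) = Add(Mul(22187, Rational(1, 33759)), Mul(23910, Rational(-1, 33330))) = Add(Rational(2017, 3069), Rational(-797, 1111)) = Rational(-18646, 309969)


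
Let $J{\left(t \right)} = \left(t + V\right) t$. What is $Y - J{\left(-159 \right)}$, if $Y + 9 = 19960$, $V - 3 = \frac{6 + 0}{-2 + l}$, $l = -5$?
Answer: $- \frac{34925}{7} \approx -4989.3$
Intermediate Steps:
$V = \frac{15}{7}$ ($V = 3 + \frac{6 + 0}{-2 - 5} = 3 + \frac{6}{-7} = 3 + 6 \left(- \frac{1}{7}\right) = 3 - \frac{6}{7} = \frac{15}{7} \approx 2.1429$)
$Y = 19951$ ($Y = -9 + 19960 = 19951$)
$J{\left(t \right)} = t \left(\frac{15}{7} + t\right)$ ($J{\left(t \right)} = \left(t + \frac{15}{7}\right) t = \left(\frac{15}{7} + t\right) t = t \left(\frac{15}{7} + t\right)$)
$Y - J{\left(-159 \right)} = 19951 - \frac{1}{7} \left(-159\right) \left(15 + 7 \left(-159\right)\right) = 19951 - \frac{1}{7} \left(-159\right) \left(15 - 1113\right) = 19951 - \frac{1}{7} \left(-159\right) \left(-1098\right) = 19951 - \frac{174582}{7} = - \frac{34925}{7}$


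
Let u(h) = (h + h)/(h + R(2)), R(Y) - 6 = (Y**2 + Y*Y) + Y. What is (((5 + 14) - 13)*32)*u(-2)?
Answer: -384/7 ≈ -54.857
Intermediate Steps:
R(Y) = 6 + Y + 2*Y**2 (R(Y) = 6 + ((Y**2 + Y*Y) + Y) = 6 + ((Y**2 + Y**2) + Y) = 6 + (2*Y**2 + Y) = 6 + (Y + 2*Y**2) = 6 + Y + 2*Y**2)
u(h) = 2*h/(16 + h) (u(h) = (h + h)/(h + (6 + 2 + 2*2**2)) = (2*h)/(h + (6 + 2 + 2*4)) = (2*h)/(h + (6 + 2 + 8)) = (2*h)/(h + 16) = (2*h)/(16 + h) = 2*h/(16 + h))
(((5 + 14) - 13)*32)*u(-2) = (((5 + 14) - 13)*32)*(2*(-2)/(16 - 2)) = ((19 - 13)*32)*(2*(-2)/14) = (6*32)*(2*(-2)*(1/14)) = 192*(-2/7) = -384/7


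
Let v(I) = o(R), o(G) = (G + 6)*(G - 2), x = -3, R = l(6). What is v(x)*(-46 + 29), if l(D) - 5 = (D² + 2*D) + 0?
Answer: -51153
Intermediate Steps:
l(D) = 5 + D² + 2*D (l(D) = 5 + ((D² + 2*D) + 0) = 5 + (D² + 2*D) = 5 + D² + 2*D)
R = 53 (R = 5 + 6² + 2*6 = 5 + 36 + 12 = 53)
o(G) = (-2 + G)*(6 + G) (o(G) = (6 + G)*(-2 + G) = (-2 + G)*(6 + G))
v(I) = 3009 (v(I) = -12 + 53² + 4*53 = -12 + 2809 + 212 = 3009)
v(x)*(-46 + 29) = 3009*(-46 + 29) = 3009*(-17) = -51153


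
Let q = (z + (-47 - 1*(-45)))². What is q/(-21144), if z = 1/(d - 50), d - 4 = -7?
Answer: -11449/59393496 ≈ -0.00019277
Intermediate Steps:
d = -3 (d = 4 - 7 = -3)
z = -1/53 (z = 1/(-3 - 50) = 1/(-53) = -1/53 ≈ -0.018868)
q = 11449/2809 (q = (-1/53 + (-47 - 1*(-45)))² = (-1/53 + (-47 + 45))² = (-1/53 - 2)² = (-107/53)² = 11449/2809 ≈ 4.0758)
q/(-21144) = (11449/2809)/(-21144) = (11449/2809)*(-1/21144) = -11449/59393496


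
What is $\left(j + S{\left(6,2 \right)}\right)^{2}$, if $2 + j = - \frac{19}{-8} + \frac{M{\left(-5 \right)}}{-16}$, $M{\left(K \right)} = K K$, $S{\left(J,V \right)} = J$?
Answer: $\frac{5929}{256} \approx 23.16$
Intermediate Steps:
$M{\left(K \right)} = K^{2}$
$j = - \frac{19}{16}$ ($j = -2 + \left(- \frac{19}{-8} + \frac{\left(-5\right)^{2}}{-16}\right) = -2 + \left(\left(-19\right) \left(- \frac{1}{8}\right) + 25 \left(- \frac{1}{16}\right)\right) = -2 + \left(\frac{19}{8} - \frac{25}{16}\right) = -2 + \frac{13}{16} = - \frac{19}{16} \approx -1.1875$)
$\left(j + S{\left(6,2 \right)}\right)^{2} = \left(- \frac{19}{16} + 6\right)^{2} = \left(\frac{77}{16}\right)^{2} = \frac{5929}{256}$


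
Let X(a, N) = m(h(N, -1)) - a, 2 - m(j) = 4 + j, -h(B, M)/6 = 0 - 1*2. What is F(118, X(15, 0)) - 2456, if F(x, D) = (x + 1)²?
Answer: 11705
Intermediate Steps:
h(B, M) = 12 (h(B, M) = -6*(0 - 1*2) = -6*(0 - 2) = -6*(-2) = 12)
m(j) = -2 - j (m(j) = 2 - (4 + j) = 2 + (-4 - j) = -2 - j)
X(a, N) = -14 - a (X(a, N) = (-2 - 1*12) - a = (-2 - 12) - a = -14 - a)
F(x, D) = (1 + x)²
F(118, X(15, 0)) - 2456 = (1 + 118)² - 2456 = 119² - 2456 = 14161 - 2456 = 11705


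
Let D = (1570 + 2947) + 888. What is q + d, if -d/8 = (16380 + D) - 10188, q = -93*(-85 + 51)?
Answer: -89614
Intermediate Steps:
q = 3162 (q = -93*(-34) = 3162)
D = 5405 (D = 4517 + 888 = 5405)
d = -92776 (d = -8*((16380 + 5405) - 10188) = -8*(21785 - 10188) = -8*11597 = -92776)
q + d = 3162 - 92776 = -89614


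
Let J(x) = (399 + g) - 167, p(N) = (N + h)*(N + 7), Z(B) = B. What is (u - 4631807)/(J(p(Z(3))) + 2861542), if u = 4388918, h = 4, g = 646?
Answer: -80963/954140 ≈ -0.084854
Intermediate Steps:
p(N) = (4 + N)*(7 + N) (p(N) = (N + 4)*(N + 7) = (4 + N)*(7 + N))
J(x) = 878 (J(x) = (399 + 646) - 167 = 1045 - 167 = 878)
(u - 4631807)/(J(p(Z(3))) + 2861542) = (4388918 - 4631807)/(878 + 2861542) = -242889/2862420 = -242889*1/2862420 = -80963/954140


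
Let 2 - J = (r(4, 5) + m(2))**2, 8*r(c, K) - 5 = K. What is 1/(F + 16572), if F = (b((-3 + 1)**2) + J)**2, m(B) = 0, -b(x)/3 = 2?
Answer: 256/4250353 ≈ 6.0230e-5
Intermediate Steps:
b(x) = -6 (b(x) = -3*2 = -6)
r(c, K) = 5/8 + K/8
J = 7/16 (J = 2 - ((5/8 + (1/8)*5) + 0)**2 = 2 - ((5/8 + 5/8) + 0)**2 = 2 - (5/4 + 0)**2 = 2 - (5/4)**2 = 2 - 1*25/16 = 2 - 25/16 = 7/16 ≈ 0.43750)
F = 7921/256 (F = (-6 + 7/16)**2 = (-89/16)**2 = 7921/256 ≈ 30.941)
1/(F + 16572) = 1/(7921/256 + 16572) = 1/(4250353/256) = 256/4250353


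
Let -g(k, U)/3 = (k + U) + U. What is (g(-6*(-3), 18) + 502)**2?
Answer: 115600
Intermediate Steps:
g(k, U) = -6*U - 3*k (g(k, U) = -3*((k + U) + U) = -3*((U + k) + U) = -3*(k + 2*U) = -6*U - 3*k)
(g(-6*(-3), 18) + 502)**2 = ((-6*18 - (-18)*(-3)) + 502)**2 = ((-108 - 3*18) + 502)**2 = ((-108 - 54) + 502)**2 = (-162 + 502)**2 = 340**2 = 115600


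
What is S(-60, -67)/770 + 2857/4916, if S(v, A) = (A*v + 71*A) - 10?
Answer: -736181/1892660 ≈ -0.38897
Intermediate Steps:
S(v, A) = -10 + 71*A + A*v (S(v, A) = (71*A + A*v) - 10 = -10 + 71*A + A*v)
S(-60, -67)/770 + 2857/4916 = (-10 + 71*(-67) - 67*(-60))/770 + 2857/4916 = (-10 - 4757 + 4020)*(1/770) + 2857*(1/4916) = -747*1/770 + 2857/4916 = -747/770 + 2857/4916 = -736181/1892660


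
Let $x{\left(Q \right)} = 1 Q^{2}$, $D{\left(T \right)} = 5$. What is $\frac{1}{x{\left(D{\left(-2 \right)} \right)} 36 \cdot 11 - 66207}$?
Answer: $- \frac{1}{56307} \approx -1.776 \cdot 10^{-5}$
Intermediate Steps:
$x{\left(Q \right)} = Q^{2}$
$\frac{1}{x{\left(D{\left(-2 \right)} \right)} 36 \cdot 11 - 66207} = \frac{1}{5^{2} \cdot 36 \cdot 11 - 66207} = \frac{1}{25 \cdot 36 \cdot 11 - 66207} = \frac{1}{900 \cdot 11 - 66207} = \frac{1}{9900 - 66207} = \frac{1}{-56307} = - \frac{1}{56307}$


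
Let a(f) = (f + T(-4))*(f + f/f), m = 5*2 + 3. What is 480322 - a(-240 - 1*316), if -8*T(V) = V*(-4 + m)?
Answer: 348479/2 ≈ 1.7424e+5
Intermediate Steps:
m = 13 (m = 10 + 3 = 13)
T(V) = -9*V/8 (T(V) = -V*(-4 + 13)/8 = -V*9/8 = -9*V/8)
a(f) = (1 + f)*(9/2 + f) (a(f) = (f - 9/8*(-4))*(f + f/f) = (f + 9/2)*(f + 1) = (9/2 + f)*(1 + f) = (1 + f)*(9/2 + f))
480322 - a(-240 - 1*316) = 480322 - (9/2 + (-240 - 1*316)² + 11*(-240 - 1*316)/2) = 480322 - (9/2 + (-240 - 316)² + 11*(-240 - 316)/2) = 480322 - (9/2 + (-556)² + (11/2)*(-556)) = 480322 - (9/2 + 309136 - 3058) = 480322 - 1*612165/2 = 480322 - 612165/2 = 348479/2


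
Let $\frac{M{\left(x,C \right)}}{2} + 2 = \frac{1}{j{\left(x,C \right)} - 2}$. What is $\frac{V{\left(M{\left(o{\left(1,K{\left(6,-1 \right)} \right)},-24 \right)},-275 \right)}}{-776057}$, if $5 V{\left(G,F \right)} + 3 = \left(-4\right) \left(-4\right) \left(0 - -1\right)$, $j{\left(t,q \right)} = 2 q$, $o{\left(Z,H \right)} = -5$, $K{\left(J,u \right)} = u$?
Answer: $- \frac{13}{3880285} \approx -3.3503 \cdot 10^{-6}$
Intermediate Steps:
$M{\left(x,C \right)} = -4 + \frac{2}{-2 + 2 C}$ ($M{\left(x,C \right)} = -4 + \frac{2}{2 C - 2} = -4 + \frac{2}{-2 + 2 C}$)
$V{\left(G,F \right)} = \frac{13}{5}$ ($V{\left(G,F \right)} = - \frac{3}{5} + \frac{\left(-4\right) \left(-4\right) \left(0 - -1\right)}{5} = - \frac{3}{5} + \frac{16 \left(0 + 1\right)}{5} = - \frac{3}{5} + \frac{16 \cdot 1}{5} = - \frac{3}{5} + \frac{1}{5} \cdot 16 = - \frac{3}{5} + \frac{16}{5} = \frac{13}{5}$)
$\frac{V{\left(M{\left(o{\left(1,K{\left(6,-1 \right)} \right)},-24 \right)},-275 \right)}}{-776057} = \frac{13}{5 \left(-776057\right)} = \frac{13}{5} \left(- \frac{1}{776057}\right) = - \frac{13}{3880285}$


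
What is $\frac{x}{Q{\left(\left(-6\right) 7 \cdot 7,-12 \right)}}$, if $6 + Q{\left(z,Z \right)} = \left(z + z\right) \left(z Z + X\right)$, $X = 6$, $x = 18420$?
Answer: $- \frac{3070}{346333} \approx -0.0088643$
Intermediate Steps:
$Q{\left(z,Z \right)} = -6 + 2 z \left(6 + Z z\right)$ ($Q{\left(z,Z \right)} = -6 + \left(z + z\right) \left(z Z + 6\right) = -6 + 2 z \left(Z z + 6\right) = -6 + 2 z \left(6 + Z z\right)$)
$\frac{x}{Q{\left(\left(-6\right) 7 \cdot 7,-12 \right)}} = \frac{18420}{-6 + 12 \left(-6\right) 7 \cdot 7 + 2 \left(-12\right) \left(\left(-6\right) 7 \cdot 7\right)^{2}} = \frac{18420}{-6 + 12 \left(\left(-42\right) 7\right) + 2 \left(-12\right) \left(\left(-42\right) 7\right)^{2}} = \frac{18420}{-6 + 12 \left(-294\right) + 2 \left(-12\right) \left(-294\right)^{2}} = \frac{18420}{-6 - 3528 + 2 \left(-12\right) 86436} = \frac{18420}{-6 - 3528 - 2074464} = \frac{18420}{-2077998} = 18420 \left(- \frac{1}{2077998}\right) = - \frac{3070}{346333}$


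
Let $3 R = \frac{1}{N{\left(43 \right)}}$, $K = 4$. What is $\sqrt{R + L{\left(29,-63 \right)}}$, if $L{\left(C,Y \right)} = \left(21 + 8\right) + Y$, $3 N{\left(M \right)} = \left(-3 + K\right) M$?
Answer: $\frac{i \sqrt{62823}}{43} \approx 5.829 i$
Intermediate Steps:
$N{\left(M \right)} = \frac{M}{3}$ ($N{\left(M \right)} = \frac{\left(-3 + 4\right) M}{3} = \frac{1 M}{3} = \frac{M}{3}$)
$L{\left(C,Y \right)} = 29 + Y$
$R = \frac{1}{43}$ ($R = \frac{1}{3 \cdot \frac{1}{3} \cdot 43} = \frac{1}{3 \cdot \frac{43}{3}} = \frac{1}{3} \cdot \frac{3}{43} = \frac{1}{43} \approx 0.023256$)
$\sqrt{R + L{\left(29,-63 \right)}} = \sqrt{\frac{1}{43} + \left(29 - 63\right)} = \sqrt{\frac{1}{43} - 34} = \sqrt{- \frac{1461}{43}} = \frac{i \sqrt{62823}}{43}$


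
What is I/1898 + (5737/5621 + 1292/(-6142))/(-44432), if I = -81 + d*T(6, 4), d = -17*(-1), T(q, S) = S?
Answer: -5267338033/766989227312 ≈ -0.0068676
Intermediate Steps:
d = 17
I = -13 (I = -81 + 17*4 = -81 + 68 = -13)
I/1898 + (5737/5621 + 1292/(-6142))/(-44432) = -13/1898 + (5737/5621 + 1292/(-6142))/(-44432) = -13*1/1898 + (5737*(1/5621) + 1292*(-1/6142))*(-1/44432) = -1/146 + (5737/5621 - 646/3071)*(-1/44432) = -1/146 + (13987161/17262091)*(-1/44432) = -1/146 - 13987161/766989227312 = -5267338033/766989227312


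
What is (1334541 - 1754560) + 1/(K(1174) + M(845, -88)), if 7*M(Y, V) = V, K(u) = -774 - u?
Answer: -5764340763/13724 ≈ -4.2002e+5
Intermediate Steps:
M(Y, V) = V/7
(1334541 - 1754560) + 1/(K(1174) + M(845, -88)) = (1334541 - 1754560) + 1/((-774 - 1*1174) + (⅐)*(-88)) = -420019 + 1/((-774 - 1174) - 88/7) = -420019 + 1/(-1948 - 88/7) = -420019 + 1/(-13724/7) = -420019 - 7/13724 = -5764340763/13724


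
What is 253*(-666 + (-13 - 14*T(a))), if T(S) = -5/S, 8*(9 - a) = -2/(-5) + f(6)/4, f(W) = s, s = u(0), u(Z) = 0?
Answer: -30395673/179 ≈ -1.6981e+5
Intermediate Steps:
s = 0
f(W) = 0
a = 179/20 (a = 9 - (-2/(-5) + 0/4)/8 = 9 - (-2*(-1/5) + 0*(1/4))/8 = 9 - (2/5 + 0)/8 = 9 - 1/8*2/5 = 9 - 1/20 = 179/20 ≈ 8.9500)
253*(-666 + (-13 - 14*T(a))) = 253*(-666 + (-13 - (-70)/179/20)) = 253*(-666 + (-13 - (-70)*20/179)) = 253*(-666 + (-13 - 14*(-100/179))) = 253*(-666 + (-13 + 1400/179)) = 253*(-666 - 927/179) = 253*(-120141/179) = -30395673/179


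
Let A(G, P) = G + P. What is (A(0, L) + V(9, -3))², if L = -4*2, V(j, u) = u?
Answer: 121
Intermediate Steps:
L = -8
(A(0, L) + V(9, -3))² = ((0 - 8) - 3)² = (-8 - 3)² = (-11)² = 121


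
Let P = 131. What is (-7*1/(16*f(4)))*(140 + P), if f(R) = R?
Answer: -1897/64 ≈ -29.641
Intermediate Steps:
(-7*1/(16*f(4)))*(140 + P) = (-7/((4*(-4))*(-4)))*(140 + 131) = -7/((-16*(-4)))*271 = -7/64*271 = -1897/64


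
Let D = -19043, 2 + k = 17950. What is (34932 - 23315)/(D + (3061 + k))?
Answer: 11617/1966 ≈ 5.9090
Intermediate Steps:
k = 17948 (k = -2 + 17950 = 17948)
(34932 - 23315)/(D + (3061 + k)) = (34932 - 23315)/(-19043 + (3061 + 17948)) = 11617/(-19043 + 21009) = 11617/1966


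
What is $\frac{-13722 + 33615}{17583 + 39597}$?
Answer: $\frac{6631}{19060} \approx 0.3479$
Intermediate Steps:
$\frac{-13722 + 33615}{17583 + 39597} = \frac{19893}{57180} = 19893 \cdot \frac{1}{57180} = \frac{6631}{19060}$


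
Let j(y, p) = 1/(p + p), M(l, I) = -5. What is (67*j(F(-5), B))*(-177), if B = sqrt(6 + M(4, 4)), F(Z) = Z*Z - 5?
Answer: -11859/2 ≈ -5929.5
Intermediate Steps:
F(Z) = -5 + Z**2 (F(Z) = Z**2 - 5 = -5 + Z**2)
B = 1 (B = sqrt(6 - 5) = sqrt(1) = 1)
j(y, p) = 1/(2*p)
(67*j(F(-5), B))*(-177) = (67*((1/2)/1))*(-177) = (67*((1/2)*1))*(-177) = (67*(1/2))*(-177) = (67/2)*(-177) = -11859/2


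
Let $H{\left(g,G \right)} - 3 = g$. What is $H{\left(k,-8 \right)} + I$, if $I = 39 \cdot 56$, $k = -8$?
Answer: $2179$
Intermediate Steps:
$H{\left(g,G \right)} = 3 + g$
$I = 2184$
$H{\left(k,-8 \right)} + I = \left(3 - 8\right) + 2184 = -5 + 2184 = 2179$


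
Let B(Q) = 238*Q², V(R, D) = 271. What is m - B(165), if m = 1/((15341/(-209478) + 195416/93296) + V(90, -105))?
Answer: -1080420743042633391/166743175630 ≈ -6.4796e+6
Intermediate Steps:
m = 610733109/166743175630 (m = 1/((15341/(-209478) + 195416/93296) + 271) = 1/((15341*(-1/209478) + 195416*(1/93296)) + 271) = 1/((-15341/209478 + 24427/11662) + 271) = 1/(1234503091/610733109 + 271) = 1/(166743175630/610733109) = 610733109/166743175630 ≈ 0.0036627)
m - B(165) = 610733109/166743175630 - 238*165² = 610733109/166743175630 - 238*27225 = 610733109/166743175630 - 1*6479550 = 610733109/166743175630 - 6479550 = -1080420743042633391/166743175630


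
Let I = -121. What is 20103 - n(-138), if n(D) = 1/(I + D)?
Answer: 5206678/259 ≈ 20103.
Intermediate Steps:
n(D) = 1/(-121 + D)
20103 - n(-138) = 20103 - 1/(-121 - 138) = 20103 - 1/(-259) = 20103 - 1*(-1/259) = 20103 + 1/259 = 5206678/259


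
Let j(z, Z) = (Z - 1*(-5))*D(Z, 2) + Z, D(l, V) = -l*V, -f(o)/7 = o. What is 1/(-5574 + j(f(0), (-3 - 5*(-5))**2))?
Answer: -1/478442 ≈ -2.0901e-6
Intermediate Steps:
f(o) = -7*o
D(l, V) = -V*l
j(z, Z) = Z - 2*Z*(5 + Z) (j(z, Z) = (Z - 1*(-5))*(-1*2*Z) + Z = (Z + 5)*(-2*Z) + Z = (5 + Z)*(-2*Z) + Z = -2*Z*(5 + Z) + Z = Z - 2*Z*(5 + Z))
1/(-5574 + j(f(0), (-3 - 5*(-5))**2)) = 1/(-5574 + (-3 - 5*(-5))**2*(-9 - 2*(-3 - 5*(-5))**2)) = 1/(-5574 + (-3 + 25)**2*(-9 - 2*(-3 + 25)**2)) = 1/(-5574 + 22**2*(-9 - 2*22**2)) = 1/(-5574 + 484*(-9 - 2*484)) = 1/(-5574 + 484*(-9 - 968)) = 1/(-5574 + 484*(-977)) = 1/(-5574 - 472868) = 1/(-478442) = -1/478442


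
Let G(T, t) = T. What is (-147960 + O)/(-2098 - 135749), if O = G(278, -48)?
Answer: 147682/137847 ≈ 1.0713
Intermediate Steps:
O = 278
(-147960 + O)/(-2098 - 135749) = (-147960 + 278)/(-2098 - 135749) = -147682/(-137847) = -147682*(-1/137847) = 147682/137847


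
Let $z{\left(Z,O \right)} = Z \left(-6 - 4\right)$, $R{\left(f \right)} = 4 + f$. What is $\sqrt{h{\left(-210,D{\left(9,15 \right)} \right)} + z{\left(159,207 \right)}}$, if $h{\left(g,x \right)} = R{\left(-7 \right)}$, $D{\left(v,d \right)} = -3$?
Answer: $3 i \sqrt{177} \approx 39.912 i$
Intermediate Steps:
$z{\left(Z,O \right)} = - 10 Z$ ($z{\left(Z,O \right)} = Z \left(-10\right) = - 10 Z$)
$h{\left(g,x \right)} = -3$ ($h{\left(g,x \right)} = 4 - 7 = -3$)
$\sqrt{h{\left(-210,D{\left(9,15 \right)} \right)} + z{\left(159,207 \right)}} = \sqrt{-3 - 1590} = \sqrt{-1593} = 3 i \sqrt{177}$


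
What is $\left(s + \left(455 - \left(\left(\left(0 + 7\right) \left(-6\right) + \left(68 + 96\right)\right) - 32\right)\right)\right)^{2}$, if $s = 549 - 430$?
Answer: $234256$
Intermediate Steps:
$s = 119$
$\left(s + \left(455 - \left(\left(\left(0 + 7\right) \left(-6\right) + \left(68 + 96\right)\right) - 32\right)\right)\right)^{2} = \left(119 + \left(455 - \left(\left(\left(0 + 7\right) \left(-6\right) + \left(68 + 96\right)\right) - 32\right)\right)\right)^{2} = \left(119 + \left(455 - \left(\left(7 \left(-6\right) + 164\right) - 32\right)\right)\right)^{2} = \left(119 + \left(455 - \left(\left(-42 + 164\right) - 32\right)\right)\right)^{2} = \left(119 + \left(455 - \left(122 - 32\right)\right)\right)^{2} = \left(119 + \left(455 - 90\right)\right)^{2} = \left(119 + 365\right)^{2} = 484^{2} = 234256$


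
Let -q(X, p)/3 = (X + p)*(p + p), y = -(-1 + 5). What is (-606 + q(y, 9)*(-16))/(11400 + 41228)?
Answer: 1857/26314 ≈ 0.070571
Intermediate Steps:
y = -4 (y = -1*4 = -4)
q(X, p) = -6*p*(X + p) (q(X, p) = -3*(X + p)*(p + p) = -3*(X + p)*2*p = -6*p*(X + p))
(-606 + q(y, 9)*(-16))/(11400 + 41228) = (-606 - 6*9*(-4 + 9)*(-16))/(11400 + 41228) = (-606 - 6*9*5*(-16))/52628 = (-606 - 270*(-16))*(1/52628) = (-606 + 4320)*(1/52628) = 3714*(1/52628) = 1857/26314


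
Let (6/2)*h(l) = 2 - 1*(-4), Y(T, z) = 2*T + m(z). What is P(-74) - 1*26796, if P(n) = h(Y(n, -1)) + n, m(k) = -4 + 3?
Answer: -26868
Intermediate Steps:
m(k) = -1
Y(T, z) = -1 + 2*T (Y(T, z) = 2*T - 1 = -1 + 2*T)
h(l) = 2 (h(l) = (2 - 1*(-4))/3 = (2 + 4)/3 = (⅓)*6 = 2)
P(n) = 2 + n
P(-74) - 1*26796 = (2 - 74) - 1*26796 = -72 - 26796 = -26868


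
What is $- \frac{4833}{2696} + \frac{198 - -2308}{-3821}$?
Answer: $- \frac{25223069}{10301416} \approx -2.4485$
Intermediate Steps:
$- \frac{4833}{2696} + \frac{198 - -2308}{-3821} = \left(-4833\right) \frac{1}{2696} + \left(198 + 2308\right) \left(- \frac{1}{3821}\right) = - \frac{4833}{2696} + 2506 \left(- \frac{1}{3821}\right) = - \frac{4833}{2696} - \frac{2506}{3821} = - \frac{25223069}{10301416}$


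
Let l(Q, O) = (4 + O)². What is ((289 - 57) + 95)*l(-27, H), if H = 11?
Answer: 73575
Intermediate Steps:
((289 - 57) + 95)*l(-27, H) = ((289 - 57) + 95)*(4 + 11)² = (232 + 95)*15² = 327*225 = 73575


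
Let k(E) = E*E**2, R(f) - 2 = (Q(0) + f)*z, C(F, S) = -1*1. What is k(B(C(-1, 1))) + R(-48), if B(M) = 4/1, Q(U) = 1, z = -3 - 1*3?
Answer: 348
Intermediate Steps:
z = -6 (z = -3 - 3 = -6)
C(F, S) = -1
R(f) = -4 - 6*f (R(f) = 2 + (1 + f)*(-6) = 2 + (-6 - 6*f) = -4 - 6*f)
B(M) = 4 (B(M) = 4*1 = 4)
k(E) = E**3
k(B(C(-1, 1))) + R(-48) = 4**3 + (-4 - 6*(-48)) = 64 + (-4 + 288) = 64 + 284 = 348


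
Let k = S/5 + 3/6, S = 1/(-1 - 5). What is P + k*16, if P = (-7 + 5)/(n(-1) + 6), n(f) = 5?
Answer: 1202/165 ≈ 7.2849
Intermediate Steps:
S = -1/6 (S = 1/(-6) = -1/6 ≈ -0.16667)
k = 7/15 (k = -1/6/5 + 3/6 = -1/6*1/5 + 3*(1/6) = -1/30 + 1/2 = 7/15 ≈ 0.46667)
P = -2/11 (P = (-7 + 5)/(5 + 6) = -2/11 ≈ -0.18182)
P + k*16 = -2/11 + (7/15)*16 = -2/11 + 112/15 = 1202/165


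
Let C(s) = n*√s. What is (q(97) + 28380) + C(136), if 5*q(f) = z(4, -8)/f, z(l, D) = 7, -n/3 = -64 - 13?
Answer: 13764307/485 + 462*√34 ≈ 31074.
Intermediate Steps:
n = 231 (n = -3*(-64 - 13) = -3*(-77) = 231)
C(s) = 231*√s
q(f) = 7/(5*f) (q(f) = (7/f)/5 = 7/(5*f))
(q(97) + 28380) + C(136) = ((7/5)/97 + 28380) + 231*√136 = ((7/5)*(1/97) + 28380) + 231*(2*√34) = (7/485 + 28380) + 462*√34 = 13764307/485 + 462*√34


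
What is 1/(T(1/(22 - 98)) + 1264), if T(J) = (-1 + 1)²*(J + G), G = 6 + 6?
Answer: 1/1264 ≈ 0.00079114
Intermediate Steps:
G = 12
T(J) = 0 (T(J) = (-1 + 1)²*(J + 12) = 0²*(12 + J) = 0*(12 + J) = 0)
1/(T(1/(22 - 98)) + 1264) = 1/(0 + 1264) = 1/1264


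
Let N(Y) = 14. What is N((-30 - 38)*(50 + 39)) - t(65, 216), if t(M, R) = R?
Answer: -202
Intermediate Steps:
N((-30 - 38)*(50 + 39)) - t(65, 216) = 14 - 1*216 = 14 - 216 = -202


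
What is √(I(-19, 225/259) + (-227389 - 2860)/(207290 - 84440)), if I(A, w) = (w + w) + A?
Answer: I*√1757276283126/303030 ≈ 4.3746*I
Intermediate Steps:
I(A, w) = A + 2*w (I(A, w) = 2*w + A = A + 2*w)
√(I(-19, 225/259) + (-227389 - 2860)/(207290 - 84440)) = √((-19 + 2*(225/259)) + (-227389 - 2860)/(207290 - 84440)) = √((-19 + 2*(225*(1/259))) - 230249/122850) = √((-19 + 2*(225/259)) - 230249*1/122850) = √((-19 + 450/259) - 230249/122850) = √(-4471/259 - 230249/122850) = √(-86985263/4545450) = I*√1757276283126/303030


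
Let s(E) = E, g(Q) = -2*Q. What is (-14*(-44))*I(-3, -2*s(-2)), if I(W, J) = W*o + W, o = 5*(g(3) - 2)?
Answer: 72072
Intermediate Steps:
o = -40 (o = 5*(-2*3 - 2) = 5*(-6 - 2) = 5*(-8) = -40)
I(W, J) = -39*W (I(W, J) = W*(-40) + W = -40*W + W = -39*W)
(-14*(-44))*I(-3, -2*s(-2)) = (-14*(-44))*(-39*(-3)) = 616*117 = 72072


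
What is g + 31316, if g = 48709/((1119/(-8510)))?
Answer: -379470986/1119 ≈ -3.3912e+5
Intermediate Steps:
g = -414513590/1119 (g = 48709/((1119*(-1/8510))) = 48709/(-1119/8510) = 48709*(-8510/1119) = -414513590/1119 ≈ -3.7043e+5)
g + 31316 = -414513590/1119 + 31316 = -379470986/1119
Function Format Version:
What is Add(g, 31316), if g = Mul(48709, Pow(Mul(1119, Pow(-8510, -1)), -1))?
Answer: Rational(-379470986, 1119) ≈ -3.3912e+5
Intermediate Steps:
g = Rational(-414513590, 1119) (g = Mul(48709, Pow(Mul(1119, Rational(-1, 8510)), -1)) = Mul(48709, Pow(Rational(-1119, 8510), -1)) = Mul(48709, Rational(-8510, 1119)) = Rational(-414513590, 1119) ≈ -3.7043e+5)
Add(g, 31316) = Add(Rational(-414513590, 1119), 31316) = Rational(-379470986, 1119)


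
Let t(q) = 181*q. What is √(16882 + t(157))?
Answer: √45299 ≈ 212.84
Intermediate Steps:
√(16882 + t(157)) = √(16882 + 181*157) = √(16882 + 28417) = √45299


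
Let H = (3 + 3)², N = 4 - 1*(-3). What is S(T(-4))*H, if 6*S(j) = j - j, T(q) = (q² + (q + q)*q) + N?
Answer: 0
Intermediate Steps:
N = 7 (N = 4 + 3 = 7)
T(q) = 7 + 3*q² (T(q) = (q² + (q + q)*q) + 7 = (q² + (2*q)*q) + 7 = (q² + 2*q²) + 7 = 3*q² + 7 = 7 + 3*q²)
H = 36 (H = 6² = 36)
S(j) = 0 (S(j) = (j - j)/6 = (⅙)*0 = 0)
S(T(-4))*H = 0*36 = 0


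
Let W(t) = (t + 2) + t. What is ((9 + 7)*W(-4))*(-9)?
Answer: 864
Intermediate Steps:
W(t) = 2 + 2*t (W(t) = (2 + t) + t = 2 + 2*t)
((9 + 7)*W(-4))*(-9) = ((9 + 7)*(2 + 2*(-4)))*(-9) = (16*(2 - 8))*(-9) = (16*(-6))*(-9) = -96*(-9) = 864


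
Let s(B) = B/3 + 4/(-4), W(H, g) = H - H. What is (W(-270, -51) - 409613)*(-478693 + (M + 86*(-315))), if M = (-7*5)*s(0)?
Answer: 207160955524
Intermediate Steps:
W(H, g) = 0
s(B) = -1 + B/3 (s(B) = B*(⅓) + 4*(-¼) = B/3 - 1 = -1 + B/3)
M = 35 (M = (-7*5)*(-1 + (⅓)*0) = -35*(-1 + 0) = -35*(-1) = 35)
(W(-270, -51) - 409613)*(-478693 + (M + 86*(-315))) = (0 - 409613)*(-478693 + (35 + 86*(-315))) = -409613*(-478693 + (35 - 27090)) = -409613*(-478693 - 27055) = -409613*(-505748) = 207160955524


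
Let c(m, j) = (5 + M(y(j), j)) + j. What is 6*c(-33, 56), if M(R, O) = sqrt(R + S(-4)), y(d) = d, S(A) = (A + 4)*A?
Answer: 366 + 12*sqrt(14) ≈ 410.90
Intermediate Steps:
S(A) = A*(4 + A) (S(A) = (4 + A)*A = A*(4 + A))
M(R, O) = sqrt(R) (M(R, O) = sqrt(R - 4*(4 - 4)) = sqrt(R - 4*0) = sqrt(R + 0) = sqrt(R))
c(m, j) = 5 + j + sqrt(j) (c(m, j) = (5 + sqrt(j)) + j = 5 + j + sqrt(j))
6*c(-33, 56) = 6*(5 + 56 + sqrt(56)) = 6*(5 + 56 + 2*sqrt(14)) = 6*(61 + 2*sqrt(14)) = 366 + 12*sqrt(14)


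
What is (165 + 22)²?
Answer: 34969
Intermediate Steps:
(165 + 22)² = 187² = 34969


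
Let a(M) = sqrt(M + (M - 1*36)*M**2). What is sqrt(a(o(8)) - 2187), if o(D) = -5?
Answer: sqrt(-2187 + I*sqrt(1030)) ≈ 0.3431 + 46.767*I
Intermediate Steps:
a(M) = sqrt(M + M**2*(-36 + M)) (a(M) = sqrt(M + (M - 36)*M**2) = sqrt(M + (-36 + M)*M**2) = sqrt(M + M**2*(-36 + M)))
sqrt(a(o(8)) - 2187) = sqrt(sqrt(-5*(1 + (-5)**2 - 36*(-5))) - 2187) = sqrt(sqrt(-5*(1 + 25 + 180)) - 2187) = sqrt(sqrt(-5*206) - 2187) = sqrt(sqrt(-1030) - 2187) = sqrt(I*sqrt(1030) - 2187) = sqrt(-2187 + I*sqrt(1030))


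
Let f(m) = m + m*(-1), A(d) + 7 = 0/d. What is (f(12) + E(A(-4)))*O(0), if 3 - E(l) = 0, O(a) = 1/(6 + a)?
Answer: ½ ≈ 0.50000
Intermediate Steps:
A(d) = -7 (A(d) = -7 + 0/d = -7 + 0 = -7)
f(m) = 0 (f(m) = m - m = 0)
E(l) = 3 (E(l) = 3 - 1*0 = 3 + 0 = 3)
(f(12) + E(A(-4)))*O(0) = (0 + 3)/(6 + 0) = 3/6 = 3*(⅙) = ½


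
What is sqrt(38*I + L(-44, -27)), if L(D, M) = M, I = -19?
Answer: I*sqrt(749) ≈ 27.368*I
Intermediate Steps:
sqrt(38*I + L(-44, -27)) = sqrt(38*(-19) - 27) = sqrt(-722 - 27) = sqrt(-749) = I*sqrt(749)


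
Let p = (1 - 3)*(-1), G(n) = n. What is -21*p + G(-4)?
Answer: -46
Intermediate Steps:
p = 2 (p = -2*(-1) = 2)
-21*p + G(-4) = -21*2 - 4 = -42 - 4 = -46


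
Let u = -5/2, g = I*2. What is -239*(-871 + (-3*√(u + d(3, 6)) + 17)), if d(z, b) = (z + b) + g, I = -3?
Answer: 204106 + 717*√2/2 ≈ 2.0461e+5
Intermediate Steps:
g = -6 (g = -3*2 = -6)
u = -5/2 (u = -5*½ = -5/2 ≈ -2.5000)
d(z, b) = -6 + b + z (d(z, b) = (z + b) - 6 = (b + z) - 6 = -6 + b + z)
-239*(-871 + (-3*√(u + d(3, 6)) + 17)) = -239*(-871 + (-3*√(-5/2 + (-6 + 6 + 3)) + 17)) = -239*(-871 + (-3*√(-5/2 + 3) + 17)) = -239*(-871 + (-3*√2/2 + 17)) = -239*(-871 + (17 - 3*√2/2)) = -239*(-854 - 3*√2/2) = 204106 + 717*√2/2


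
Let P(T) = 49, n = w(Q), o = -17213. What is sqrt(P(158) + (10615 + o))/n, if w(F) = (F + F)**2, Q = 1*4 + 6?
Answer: I*sqrt(6549)/400 ≈ 0.20231*I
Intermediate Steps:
Q = 10 (Q = 4 + 6 = 10)
w(F) = 4*F**2 (w(F) = (2*F)**2 = 4*F**2)
n = 400 (n = 4*10**2 = 4*100 = 400)
sqrt(P(158) + (10615 + o))/n = sqrt(49 + (10615 - 17213))/400 = sqrt(49 - 6598)*(1/400) = sqrt(-6549)*(1/400) = (I*sqrt(6549))*(1/400) = I*sqrt(6549)/400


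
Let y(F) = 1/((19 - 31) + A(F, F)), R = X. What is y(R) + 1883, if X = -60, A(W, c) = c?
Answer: 135575/72 ≈ 1883.0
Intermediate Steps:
R = -60
y(F) = 1/(-12 + F) (y(F) = 1/((19 - 31) + F) = 1/(-12 + F))
y(R) + 1883 = 1/(-12 - 60) + 1883 = 1/(-72) + 1883 = -1/72 + 1883 = 135575/72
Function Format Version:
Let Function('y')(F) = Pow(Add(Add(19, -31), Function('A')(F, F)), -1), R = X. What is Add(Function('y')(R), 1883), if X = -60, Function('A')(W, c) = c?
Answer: Rational(135575, 72) ≈ 1883.0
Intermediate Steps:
R = -60
Function('y')(F) = Pow(Add(-12, F), -1) (Function('y')(F) = Pow(Add(Add(19, -31), F), -1) = Pow(Add(-12, F), -1))
Add(Function('y')(R), 1883) = Add(Pow(Add(-12, -60), -1), 1883) = Add(Pow(-72, -1), 1883) = Add(Rational(-1, 72), 1883) = Rational(135575, 72)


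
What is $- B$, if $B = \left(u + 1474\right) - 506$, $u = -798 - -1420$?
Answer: $-1590$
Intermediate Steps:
$u = 622$ ($u = -798 + 1420 = 622$)
$B = 1590$ ($B = \left(622 + 1474\right) - 506 = 2096 - 506 = 1590$)
$- B = \left(-1\right) 1590 = -1590$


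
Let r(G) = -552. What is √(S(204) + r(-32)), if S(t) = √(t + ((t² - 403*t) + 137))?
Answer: √(-552 + I*√40255) ≈ 4.2031 + 23.868*I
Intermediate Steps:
S(t) = √(137 + t² - 402*t) (S(t) = √(t + (137 + t² - 403*t)) = √(137 + t² - 402*t))
√(S(204) + r(-32)) = √(√(137 + 204² - 402*204) - 552) = √(√(137 + 41616 - 82008) - 552) = √(√(-40255) - 552) = √(I*√40255 - 552) = √(-552 + I*√40255)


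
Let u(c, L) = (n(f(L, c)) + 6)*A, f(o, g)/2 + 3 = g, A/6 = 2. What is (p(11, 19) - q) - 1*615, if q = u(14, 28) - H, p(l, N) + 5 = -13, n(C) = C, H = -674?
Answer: -1643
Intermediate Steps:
A = 12 (A = 6*2 = 12)
f(o, g) = -6 + 2*g
p(l, N) = -18 (p(l, N) = -5 - 13 = -18)
u(c, L) = 24*c (u(c, L) = ((-6 + 2*c) + 6)*12 = (2*c)*12 = 24*c)
q = 1010 (q = 24*14 - 1*(-674) = 336 + 674 = 1010)
(p(11, 19) - q) - 1*615 = (-18 - 1*1010) - 1*615 = (-18 - 1010) - 615 = -1028 - 615 = -1643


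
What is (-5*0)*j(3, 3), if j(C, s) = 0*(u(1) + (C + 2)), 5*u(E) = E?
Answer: 0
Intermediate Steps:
u(E) = E/5
j(C, s) = 0 (j(C, s) = 0*((⅕)*1 + (C + 2)) = 0*(⅕ + (2 + C)) = 0*(11/5 + C) = 0)
(-5*0)*j(3, 3) = -5*0*0 = 0*0 = 0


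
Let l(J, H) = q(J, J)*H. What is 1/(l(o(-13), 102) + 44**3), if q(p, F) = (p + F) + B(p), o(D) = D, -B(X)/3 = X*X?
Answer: 1/30818 ≈ 3.2449e-5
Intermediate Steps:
B(X) = -3*X**2 (B(X) = -3*X*X = -3*X**2)
q(p, F) = F + p - 3*p**2 (q(p, F) = (p + F) - 3*p**2 = (F + p) - 3*p**2 = F + p - 3*p**2)
l(J, H) = H*(-3*J**2 + 2*J) (l(J, H) = (J + J - 3*J**2)*H = (-3*J**2 + 2*J)*H = H*(-3*J**2 + 2*J))
1/(l(o(-13), 102) + 44**3) = 1/(102*(-13)*(2 - 3*(-13)) + 44**3) = 1/(102*(-13)*(2 + 39) + 85184) = 1/(102*(-13)*41 + 85184) = 1/(-54366 + 85184) = 1/30818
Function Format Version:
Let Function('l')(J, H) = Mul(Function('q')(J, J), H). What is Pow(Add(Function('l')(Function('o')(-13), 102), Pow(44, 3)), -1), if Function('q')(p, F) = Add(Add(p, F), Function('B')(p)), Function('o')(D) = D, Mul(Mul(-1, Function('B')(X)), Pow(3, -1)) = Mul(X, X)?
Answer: Rational(1, 30818) ≈ 3.2449e-5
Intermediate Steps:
Function('B')(X) = Mul(-3, Pow(X, 2)) (Function('B')(X) = Mul(-3, Mul(X, X)) = Mul(-3, Pow(X, 2)))
Function('q')(p, F) = Add(F, p, Mul(-3, Pow(p, 2))) (Function('q')(p, F) = Add(Add(p, F), Mul(-3, Pow(p, 2))) = Add(Add(F, p), Mul(-3, Pow(p, 2))) = Add(F, p, Mul(-3, Pow(p, 2))))
Function('l')(J, H) = Mul(H, Add(Mul(-3, Pow(J, 2)), Mul(2, J))) (Function('l')(J, H) = Mul(Add(J, J, Mul(-3, Pow(J, 2))), H) = Mul(Add(Mul(-3, Pow(J, 2)), Mul(2, J)), H) = Mul(H, Add(Mul(-3, Pow(J, 2)), Mul(2, J))))
Pow(Add(Function('l')(Function('o')(-13), 102), Pow(44, 3)), -1) = Pow(Add(Mul(102, -13, Add(2, Mul(-3, -13))), Pow(44, 3)), -1) = Pow(Add(Mul(102, -13, Add(2, 39)), 85184), -1) = Pow(Add(Mul(102, -13, 41), 85184), -1) = Pow(Add(-54366, 85184), -1) = Pow(30818, -1) = Rational(1, 30818)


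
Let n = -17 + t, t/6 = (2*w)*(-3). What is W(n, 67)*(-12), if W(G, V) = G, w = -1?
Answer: -228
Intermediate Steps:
t = 36 (t = 6*((2*(-1))*(-3)) = 6*(-2*(-3)) = 6*6 = 36)
n = 19 (n = -17 + 36 = 19)
W(n, 67)*(-12) = 19*(-12) = -228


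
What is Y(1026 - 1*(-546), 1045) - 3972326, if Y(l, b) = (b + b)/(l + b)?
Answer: -10395575052/2617 ≈ -3.9723e+6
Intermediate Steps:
Y(l, b) = 2*b/(b + l) (Y(l, b) = (2*b)/(b + l) = 2*b/(b + l))
Y(1026 - 1*(-546), 1045) - 3972326 = 2*1045/(1045 + (1026 - 1*(-546))) - 3972326 = 2*1045/(1045 + (1026 + 546)) - 3972326 = 2*1045/(1045 + 1572) - 3972326 = 2*1045/2617 - 3972326 = 2*1045*(1/2617) - 3972326 = 2090/2617 - 3972326 = -10395575052/2617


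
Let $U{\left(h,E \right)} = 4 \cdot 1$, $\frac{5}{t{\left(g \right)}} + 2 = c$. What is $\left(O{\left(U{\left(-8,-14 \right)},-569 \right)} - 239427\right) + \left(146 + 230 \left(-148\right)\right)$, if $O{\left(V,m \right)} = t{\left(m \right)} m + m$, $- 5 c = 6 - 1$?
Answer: $- \frac{818825}{3} \approx -2.7294 \cdot 10^{5}$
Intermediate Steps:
$c = -1$ ($c = - \frac{6 - 1}{5} = \left(- \frac{1}{5}\right) 5 = -1$)
$t{\left(g \right)} = - \frac{5}{3}$ ($t{\left(g \right)} = \frac{5}{-2 - 1} = \frac{5}{-3} = 5 \left(- \frac{1}{3}\right) = - \frac{5}{3}$)
$U{\left(h,E \right)} = 4$
$O{\left(V,m \right)} = - \frac{2 m}{3}$ ($O{\left(V,m \right)} = - \frac{5 m}{3} + m = - \frac{2 m}{3}$)
$\left(O{\left(U{\left(-8,-14 \right)},-569 \right)} - 239427\right) + \left(146 + 230 \left(-148\right)\right) = \left(\left(- \frac{2}{3}\right) \left(-569\right) - 239427\right) + \left(146 + 230 \left(-148\right)\right) = \left(\frac{1138}{3} - 239427\right) + \left(146 - 34040\right) = - \frac{717143}{3} - 33894 = - \frac{818825}{3}$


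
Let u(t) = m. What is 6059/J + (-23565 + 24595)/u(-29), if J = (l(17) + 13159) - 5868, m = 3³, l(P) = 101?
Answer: 2592451/66528 ≈ 38.968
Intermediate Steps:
m = 27
u(t) = 27
J = 7392 (J = (101 + 13159) - 5868 = 13260 - 5868 = 7392)
6059/J + (-23565 + 24595)/u(-29) = 6059/7392 + (-23565 + 24595)/27 = 6059*(1/7392) + 1030*(1/27) = 6059/7392 + 1030/27 = 2592451/66528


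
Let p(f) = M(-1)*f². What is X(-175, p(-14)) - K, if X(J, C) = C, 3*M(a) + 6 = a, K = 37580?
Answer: -114112/3 ≈ -38037.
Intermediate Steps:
M(a) = -2 + a/3
p(f) = -7*f²/3 (p(f) = (-2 + (⅓)*(-1))*f² = (-2 - ⅓)*f² = -7*f²/3)
X(-175, p(-14)) - K = -7/3*(-14)² - 1*37580 = -7/3*196 - 37580 = -1372/3 - 37580 = -114112/3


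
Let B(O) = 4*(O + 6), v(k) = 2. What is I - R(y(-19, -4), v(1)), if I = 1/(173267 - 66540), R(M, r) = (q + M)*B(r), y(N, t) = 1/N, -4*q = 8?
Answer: 133195315/2027813 ≈ 65.684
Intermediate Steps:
q = -2 (q = -¼*8 = -2)
y(N, t) = 1/N
B(O) = 24 + 4*O (B(O) = 4*(6 + O) = 24 + 4*O)
R(M, r) = (-2 + M)*(24 + 4*r)
I = 1/106727 ≈ 9.3697e-6
I - R(y(-19, -4), v(1)) = 1/106727 - 4*(-2 + 1/(-19))*(6 + 2) = 1/106727 - 4*(-2 - 1/19)*8 = 1/106727 - 4*(-39)*8/19 = 1/106727 - 1*(-1248/19) = 1/106727 + 1248/19 = 133195315/2027813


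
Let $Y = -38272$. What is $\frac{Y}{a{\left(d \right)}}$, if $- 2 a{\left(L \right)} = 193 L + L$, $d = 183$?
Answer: $\frac{38272}{17751} \approx 2.156$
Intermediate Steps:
$a{\left(L \right)} = - 97 L$ ($a{\left(L \right)} = - \frac{193 L + L}{2} = - \frac{194 L}{2} = - 97 L$)
$\frac{Y}{a{\left(d \right)}} = - \frac{38272}{\left(-97\right) 183} = - \frac{38272}{-17751} = \left(-38272\right) \left(- \frac{1}{17751}\right) = \frac{38272}{17751}$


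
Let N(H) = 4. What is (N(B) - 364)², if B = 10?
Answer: 129600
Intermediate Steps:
(N(B) - 364)² = (4 - 364)² = (-360)² = 129600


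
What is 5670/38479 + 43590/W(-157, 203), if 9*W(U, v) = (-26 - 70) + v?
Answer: 2156614740/588179 ≈ 3666.6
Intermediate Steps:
W(U, v) = -32/3 + v/9 (W(U, v) = ((-26 - 70) + v)/9 = (-96 + v)/9 = -32/3 + v/9)
5670/38479 + 43590/W(-157, 203) = 5670/38479 + 43590/(-32/3 + (⅑)*203) = 5670*(1/38479) + 43590/(-32/3 + 203/9) = 810/5497 + 43590/(107/9) = 810/5497 + 43590*(9/107) = 810/5497 + 392310/107 = 2156614740/588179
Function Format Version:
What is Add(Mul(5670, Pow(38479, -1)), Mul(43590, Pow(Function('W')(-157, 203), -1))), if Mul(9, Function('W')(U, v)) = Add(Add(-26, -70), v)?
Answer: Rational(2156614740, 588179) ≈ 3666.6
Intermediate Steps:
Function('W')(U, v) = Add(Rational(-32, 3), Mul(Rational(1, 9), v)) (Function('W')(U, v) = Mul(Rational(1, 9), Add(Add(-26, -70), v)) = Mul(Rational(1, 9), Add(-96, v)) = Add(Rational(-32, 3), Mul(Rational(1, 9), v)))
Add(Mul(5670, Pow(38479, -1)), Mul(43590, Pow(Function('W')(-157, 203), -1))) = Add(Mul(5670, Pow(38479, -1)), Mul(43590, Pow(Add(Rational(-32, 3), Mul(Rational(1, 9), 203)), -1))) = Add(Mul(5670, Rational(1, 38479)), Mul(43590, Pow(Add(Rational(-32, 3), Rational(203, 9)), -1))) = Add(Rational(810, 5497), Mul(43590, Pow(Rational(107, 9), -1))) = Add(Rational(810, 5497), Mul(43590, Rational(9, 107))) = Add(Rational(810, 5497), Rational(392310, 107)) = Rational(2156614740, 588179)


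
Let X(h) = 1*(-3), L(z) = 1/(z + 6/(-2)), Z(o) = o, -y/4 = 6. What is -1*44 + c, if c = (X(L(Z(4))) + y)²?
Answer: 685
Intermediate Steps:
y = -24 (y = -4*6 = -24)
L(z) = 1/(-3 + z) (L(z) = 1/(z + 6*(-½)) = 1/(z - 3) = 1/(-3 + z))
X(h) = -3
c = 729 (c = (-3 - 24)² = (-27)² = 729)
-1*44 + c = -1*44 + 729 = -44 + 729 = 685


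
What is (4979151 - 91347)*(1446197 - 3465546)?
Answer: -9870182119596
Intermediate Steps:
(4979151 - 91347)*(1446197 - 3465546) = 4887804*(-2019349) = -9870182119596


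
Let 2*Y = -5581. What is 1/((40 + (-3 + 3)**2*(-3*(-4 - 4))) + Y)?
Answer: -2/5501 ≈ -0.00036357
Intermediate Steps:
Y = -5581/2 (Y = (1/2)*(-5581) = -5581/2 ≈ -2790.5)
1/((40 + (-3 + 3)**2*(-3*(-4 - 4))) + Y) = 1/((40 + (-3 + 3)**2*(-3*(-4 - 4))) - 5581/2) = 1/((40 + 0**2*(-3*(-8))) - 5581/2) = 1/((40 + 0*24) - 5581/2) = 1/((40 + 0) - 5581/2) = 1/(40 - 5581/2) = 1/(-5501/2) = -2/5501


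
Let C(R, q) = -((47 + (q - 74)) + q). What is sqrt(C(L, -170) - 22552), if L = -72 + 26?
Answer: 3*I*sqrt(2465) ≈ 148.95*I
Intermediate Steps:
L = -46
C(R, q) = 27 - 2*q (C(R, q) = -((47 + (-74 + q)) + q) = -((-27 + q) + q) = -(-27 + 2*q) = 27 - 2*q)
sqrt(C(L, -170) - 22552) = sqrt((27 - 2*(-170)) - 22552) = sqrt((27 + 340) - 22552) = sqrt(367 - 22552) = sqrt(-22185) = 3*I*sqrt(2465)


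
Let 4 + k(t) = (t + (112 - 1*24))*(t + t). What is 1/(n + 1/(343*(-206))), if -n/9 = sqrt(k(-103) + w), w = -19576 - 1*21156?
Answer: 70658*I/(-I + 635922*sqrt(37646)) ≈ -4.6412e-12 + 0.00057266*I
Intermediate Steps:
w = -40732 (w = -19576 - 21156 = -40732)
k(t) = -4 + 2*t*(88 + t) (k(t) = -4 + (t + (112 - 1*24))*(t + t) = -4 + (t + (112 - 24))*(2*t) = -4 + (t + 88)*(2*t) = -4 + (88 + t)*(2*t) = -4 + 2*t*(88 + t))
n = -9*I*sqrt(37646) (n = -9*sqrt((-4 + 2*(-103)**2 + 176*(-103)) - 40732) = -9*sqrt((-4 + 2*10609 - 18128) - 40732) = -9*sqrt((-4 + 21218 - 18128) - 40732) = -9*sqrt(3086 - 40732) = -9*I*sqrt(37646) ≈ -1746.2*I)
1/(n + 1/(343*(-206))) = 1/(-9*I*sqrt(37646) + 1/(343*(-206))) = 1/(-9*I*sqrt(37646) + 1/(-70658)) = 1/(-9*I*sqrt(37646) - 1/70658) = 1/(-1/70658 - 9*I*sqrt(37646))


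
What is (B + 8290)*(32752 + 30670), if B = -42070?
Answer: -2142395160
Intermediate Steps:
(B + 8290)*(32752 + 30670) = (-42070 + 8290)*(32752 + 30670) = -33780*63422 = -2142395160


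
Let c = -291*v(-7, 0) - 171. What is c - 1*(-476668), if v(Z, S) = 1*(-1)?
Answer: 476788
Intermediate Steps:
v(Z, S) = -1
c = 120 (c = -291*(-1) - 171 = 291 - 171 = 120)
c - 1*(-476668) = 120 - 1*(-476668) = 120 + 476668 = 476788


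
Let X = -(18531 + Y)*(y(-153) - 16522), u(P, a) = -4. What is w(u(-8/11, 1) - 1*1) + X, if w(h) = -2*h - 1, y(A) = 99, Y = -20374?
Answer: -30267580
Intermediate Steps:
X = -30267589 (X = -(18531 - 20374)*(99 - 16522) = -(-1843)*(-16423) = -1*30267589 = -30267589)
w(h) = -1 - 2*h
w(u(-8/11, 1) - 1*1) + X = (-1 - 2*(-4 - 1*1)) - 30267589 = (-1 - 2*(-4 - 1)) - 30267589 = (-1 - 2*(-5)) - 30267589 = (-1 + 10) - 30267589 = 9 - 30267589 = -30267580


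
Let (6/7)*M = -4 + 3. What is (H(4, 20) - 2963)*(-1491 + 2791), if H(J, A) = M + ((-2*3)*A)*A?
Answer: -20920250/3 ≈ -6.9734e+6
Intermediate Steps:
M = -7/6 (M = 7*(-4 + 3)/6 = (7/6)*(-1) = -7/6 ≈ -1.1667)
H(J, A) = -7/6 - 6*A² (H(J, A) = -7/6 + ((-2*3)*A)*A = -7/6 + (-6*A)*A = -7/6 - 6*A²)
(H(4, 20) - 2963)*(-1491 + 2791) = ((-7/6 - 6*20²) - 2963)*(-1491 + 2791) = ((-7/6 - 6*400) - 2963)*1300 = ((-7/6 - 2400) - 2963)*1300 = (-14407/6 - 2963)*1300 = -32185/6*1300 = -20920250/3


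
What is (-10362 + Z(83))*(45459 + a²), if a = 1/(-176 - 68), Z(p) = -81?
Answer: -28263426282075/59536 ≈ -4.7473e+8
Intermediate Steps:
a = -1/244 (a = 1/(-244) = -1/244 ≈ -0.0040984)
(-10362 + Z(83))*(45459 + a²) = (-10362 - 81)*(45459 + (-1/244)²) = -10443*(45459 + 1/59536) = -10443*2706447025/59536 = -28263426282075/59536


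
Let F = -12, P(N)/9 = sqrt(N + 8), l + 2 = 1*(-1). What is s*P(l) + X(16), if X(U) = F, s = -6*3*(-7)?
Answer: -12 + 1134*sqrt(5) ≈ 2523.7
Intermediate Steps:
l = -3 (l = -2 + 1*(-1) = -2 - 1 = -3)
s = 126 (s = -18*(-7) = 126)
P(N) = 9*sqrt(8 + N) (P(N) = 9*sqrt(N + 8) = 9*sqrt(8 + N))
X(U) = -12
s*P(l) + X(16) = 126*(9*sqrt(8 - 3)) - 12 = 126*(9*sqrt(5)) - 12 = 1134*sqrt(5) - 12 = -12 + 1134*sqrt(5)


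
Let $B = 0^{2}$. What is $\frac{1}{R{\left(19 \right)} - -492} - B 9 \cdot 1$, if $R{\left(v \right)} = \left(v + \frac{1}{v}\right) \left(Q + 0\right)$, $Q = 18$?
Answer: $\frac{19}{15864} \approx 0.0011977$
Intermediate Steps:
$B = 0$
$R{\left(v \right)} = 18 v + \frac{18}{v}$ ($R{\left(v \right)} = \left(v + \frac{1}{v}\right) \left(18 + 0\right) = \left(v + \frac{1}{v}\right) 18 = 18 v + \frac{18}{v}$)
$\frac{1}{R{\left(19 \right)} - -492} - B 9 \cdot 1 = \frac{1}{\left(18 \cdot 19 + \frac{18}{19}\right) - -492} - 0 \cdot 9 \cdot 1 = \frac{1}{\left(342 + 18 \cdot \frac{1}{19}\right) + \left(-1953 + 2445\right)} - 0 \cdot 1 = \frac{1}{\left(342 + \frac{18}{19}\right) + 492} - 0 = \frac{1}{\frac{6516}{19} + 492} + 0 = \frac{1}{\frac{15864}{19}} + 0 = \frac{19}{15864} + 0 = \frac{19}{15864}$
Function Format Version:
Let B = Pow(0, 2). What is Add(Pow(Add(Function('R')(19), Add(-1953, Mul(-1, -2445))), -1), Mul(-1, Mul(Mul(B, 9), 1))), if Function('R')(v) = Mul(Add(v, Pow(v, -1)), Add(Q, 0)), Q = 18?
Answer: Rational(19, 15864) ≈ 0.0011977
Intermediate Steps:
B = 0
Function('R')(v) = Add(Mul(18, v), Mul(18, Pow(v, -1))) (Function('R')(v) = Mul(Add(v, Pow(v, -1)), Add(18, 0)) = Mul(Add(v, Pow(v, -1)), 18) = Add(Mul(18, v), Mul(18, Pow(v, -1))))
Add(Pow(Add(Function('R')(19), Add(-1953, Mul(-1, -2445))), -1), Mul(-1, Mul(Mul(B, 9), 1))) = Add(Pow(Add(Add(Mul(18, 19), Mul(18, Pow(19, -1))), Add(-1953, Mul(-1, -2445))), -1), Mul(-1, Mul(Mul(0, 9), 1))) = Add(Pow(Add(Add(342, Mul(18, Rational(1, 19))), Add(-1953, 2445)), -1), Mul(-1, Mul(0, 1))) = Add(Pow(Add(Add(342, Rational(18, 19)), 492), -1), Mul(-1, 0)) = Add(Pow(Add(Rational(6516, 19), 492), -1), 0) = Add(Pow(Rational(15864, 19), -1), 0) = Add(Rational(19, 15864), 0) = Rational(19, 15864)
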